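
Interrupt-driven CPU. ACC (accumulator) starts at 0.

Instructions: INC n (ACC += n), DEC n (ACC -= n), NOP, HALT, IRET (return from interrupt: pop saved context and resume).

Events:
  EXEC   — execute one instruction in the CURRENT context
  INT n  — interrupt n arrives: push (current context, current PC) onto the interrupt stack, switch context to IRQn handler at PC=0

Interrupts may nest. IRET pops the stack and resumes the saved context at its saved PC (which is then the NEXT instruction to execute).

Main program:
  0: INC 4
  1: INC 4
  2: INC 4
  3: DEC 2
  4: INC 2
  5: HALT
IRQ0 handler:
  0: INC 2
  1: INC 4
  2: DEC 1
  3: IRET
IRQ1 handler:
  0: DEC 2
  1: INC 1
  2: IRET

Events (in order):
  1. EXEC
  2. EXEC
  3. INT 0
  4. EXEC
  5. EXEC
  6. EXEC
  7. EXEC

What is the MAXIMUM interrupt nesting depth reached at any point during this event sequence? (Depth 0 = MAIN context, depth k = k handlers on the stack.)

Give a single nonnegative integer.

Answer: 1

Derivation:
Event 1 (EXEC): [MAIN] PC=0: INC 4 -> ACC=4 [depth=0]
Event 2 (EXEC): [MAIN] PC=1: INC 4 -> ACC=8 [depth=0]
Event 3 (INT 0): INT 0 arrives: push (MAIN, PC=2), enter IRQ0 at PC=0 (depth now 1) [depth=1]
Event 4 (EXEC): [IRQ0] PC=0: INC 2 -> ACC=10 [depth=1]
Event 5 (EXEC): [IRQ0] PC=1: INC 4 -> ACC=14 [depth=1]
Event 6 (EXEC): [IRQ0] PC=2: DEC 1 -> ACC=13 [depth=1]
Event 7 (EXEC): [IRQ0] PC=3: IRET -> resume MAIN at PC=2 (depth now 0) [depth=0]
Max depth observed: 1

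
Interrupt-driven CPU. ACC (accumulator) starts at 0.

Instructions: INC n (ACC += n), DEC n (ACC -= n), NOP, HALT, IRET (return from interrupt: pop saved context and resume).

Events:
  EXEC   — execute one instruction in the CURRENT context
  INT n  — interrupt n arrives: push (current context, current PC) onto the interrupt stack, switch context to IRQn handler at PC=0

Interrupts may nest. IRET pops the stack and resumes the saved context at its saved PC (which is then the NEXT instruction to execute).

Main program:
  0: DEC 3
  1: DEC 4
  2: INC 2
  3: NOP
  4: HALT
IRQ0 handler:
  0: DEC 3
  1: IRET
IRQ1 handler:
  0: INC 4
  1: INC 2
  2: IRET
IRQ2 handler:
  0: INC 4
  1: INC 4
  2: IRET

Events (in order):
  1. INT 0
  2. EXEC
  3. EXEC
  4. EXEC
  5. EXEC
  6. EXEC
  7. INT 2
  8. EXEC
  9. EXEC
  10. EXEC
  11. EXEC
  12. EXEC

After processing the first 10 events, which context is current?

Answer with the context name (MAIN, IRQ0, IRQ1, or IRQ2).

Event 1 (INT 0): INT 0 arrives: push (MAIN, PC=0), enter IRQ0 at PC=0 (depth now 1)
Event 2 (EXEC): [IRQ0] PC=0: DEC 3 -> ACC=-3
Event 3 (EXEC): [IRQ0] PC=1: IRET -> resume MAIN at PC=0 (depth now 0)
Event 4 (EXEC): [MAIN] PC=0: DEC 3 -> ACC=-6
Event 5 (EXEC): [MAIN] PC=1: DEC 4 -> ACC=-10
Event 6 (EXEC): [MAIN] PC=2: INC 2 -> ACC=-8
Event 7 (INT 2): INT 2 arrives: push (MAIN, PC=3), enter IRQ2 at PC=0 (depth now 1)
Event 8 (EXEC): [IRQ2] PC=0: INC 4 -> ACC=-4
Event 9 (EXEC): [IRQ2] PC=1: INC 4 -> ACC=0
Event 10 (EXEC): [IRQ2] PC=2: IRET -> resume MAIN at PC=3 (depth now 0)

Answer: MAIN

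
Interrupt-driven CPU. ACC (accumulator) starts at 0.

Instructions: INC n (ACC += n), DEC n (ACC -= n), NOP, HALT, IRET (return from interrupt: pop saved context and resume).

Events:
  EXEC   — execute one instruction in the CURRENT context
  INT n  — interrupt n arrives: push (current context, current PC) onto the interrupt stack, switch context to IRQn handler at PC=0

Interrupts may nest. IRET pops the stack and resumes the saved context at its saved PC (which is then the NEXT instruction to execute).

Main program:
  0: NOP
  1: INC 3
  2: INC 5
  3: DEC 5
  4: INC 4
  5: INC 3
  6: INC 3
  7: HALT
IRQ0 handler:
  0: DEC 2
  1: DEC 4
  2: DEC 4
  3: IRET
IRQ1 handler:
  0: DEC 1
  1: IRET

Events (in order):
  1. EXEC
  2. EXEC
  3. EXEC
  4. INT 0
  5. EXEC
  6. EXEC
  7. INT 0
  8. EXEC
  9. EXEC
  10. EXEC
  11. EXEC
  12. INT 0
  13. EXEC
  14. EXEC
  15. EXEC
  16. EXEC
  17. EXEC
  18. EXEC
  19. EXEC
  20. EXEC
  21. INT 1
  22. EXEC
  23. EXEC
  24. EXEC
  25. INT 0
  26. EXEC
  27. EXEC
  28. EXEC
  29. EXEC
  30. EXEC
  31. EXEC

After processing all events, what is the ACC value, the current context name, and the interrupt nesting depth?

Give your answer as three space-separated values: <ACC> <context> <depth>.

Answer: -28 MAIN 0

Derivation:
Event 1 (EXEC): [MAIN] PC=0: NOP
Event 2 (EXEC): [MAIN] PC=1: INC 3 -> ACC=3
Event 3 (EXEC): [MAIN] PC=2: INC 5 -> ACC=8
Event 4 (INT 0): INT 0 arrives: push (MAIN, PC=3), enter IRQ0 at PC=0 (depth now 1)
Event 5 (EXEC): [IRQ0] PC=0: DEC 2 -> ACC=6
Event 6 (EXEC): [IRQ0] PC=1: DEC 4 -> ACC=2
Event 7 (INT 0): INT 0 arrives: push (IRQ0, PC=2), enter IRQ0 at PC=0 (depth now 2)
Event 8 (EXEC): [IRQ0] PC=0: DEC 2 -> ACC=0
Event 9 (EXEC): [IRQ0] PC=1: DEC 4 -> ACC=-4
Event 10 (EXEC): [IRQ0] PC=2: DEC 4 -> ACC=-8
Event 11 (EXEC): [IRQ0] PC=3: IRET -> resume IRQ0 at PC=2 (depth now 1)
Event 12 (INT 0): INT 0 arrives: push (IRQ0, PC=2), enter IRQ0 at PC=0 (depth now 2)
Event 13 (EXEC): [IRQ0] PC=0: DEC 2 -> ACC=-10
Event 14 (EXEC): [IRQ0] PC=1: DEC 4 -> ACC=-14
Event 15 (EXEC): [IRQ0] PC=2: DEC 4 -> ACC=-18
Event 16 (EXEC): [IRQ0] PC=3: IRET -> resume IRQ0 at PC=2 (depth now 1)
Event 17 (EXEC): [IRQ0] PC=2: DEC 4 -> ACC=-22
Event 18 (EXEC): [IRQ0] PC=3: IRET -> resume MAIN at PC=3 (depth now 0)
Event 19 (EXEC): [MAIN] PC=3: DEC 5 -> ACC=-27
Event 20 (EXEC): [MAIN] PC=4: INC 4 -> ACC=-23
Event 21 (INT 1): INT 1 arrives: push (MAIN, PC=5), enter IRQ1 at PC=0 (depth now 1)
Event 22 (EXEC): [IRQ1] PC=0: DEC 1 -> ACC=-24
Event 23 (EXEC): [IRQ1] PC=1: IRET -> resume MAIN at PC=5 (depth now 0)
Event 24 (EXEC): [MAIN] PC=5: INC 3 -> ACC=-21
Event 25 (INT 0): INT 0 arrives: push (MAIN, PC=6), enter IRQ0 at PC=0 (depth now 1)
Event 26 (EXEC): [IRQ0] PC=0: DEC 2 -> ACC=-23
Event 27 (EXEC): [IRQ0] PC=1: DEC 4 -> ACC=-27
Event 28 (EXEC): [IRQ0] PC=2: DEC 4 -> ACC=-31
Event 29 (EXEC): [IRQ0] PC=3: IRET -> resume MAIN at PC=6 (depth now 0)
Event 30 (EXEC): [MAIN] PC=6: INC 3 -> ACC=-28
Event 31 (EXEC): [MAIN] PC=7: HALT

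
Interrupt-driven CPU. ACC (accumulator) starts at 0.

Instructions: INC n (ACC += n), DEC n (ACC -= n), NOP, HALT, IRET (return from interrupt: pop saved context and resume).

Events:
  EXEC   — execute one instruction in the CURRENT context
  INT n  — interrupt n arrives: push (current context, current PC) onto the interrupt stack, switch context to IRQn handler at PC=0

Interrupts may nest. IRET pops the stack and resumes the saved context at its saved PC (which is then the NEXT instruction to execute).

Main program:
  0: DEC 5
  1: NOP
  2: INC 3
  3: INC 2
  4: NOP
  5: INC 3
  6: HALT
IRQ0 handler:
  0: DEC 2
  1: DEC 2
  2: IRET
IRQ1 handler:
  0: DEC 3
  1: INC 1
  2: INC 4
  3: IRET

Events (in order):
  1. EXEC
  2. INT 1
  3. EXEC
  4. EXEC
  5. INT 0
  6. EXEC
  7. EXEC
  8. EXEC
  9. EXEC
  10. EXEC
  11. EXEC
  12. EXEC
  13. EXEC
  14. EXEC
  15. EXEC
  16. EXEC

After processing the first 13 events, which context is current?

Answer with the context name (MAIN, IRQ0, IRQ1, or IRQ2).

Answer: MAIN

Derivation:
Event 1 (EXEC): [MAIN] PC=0: DEC 5 -> ACC=-5
Event 2 (INT 1): INT 1 arrives: push (MAIN, PC=1), enter IRQ1 at PC=0 (depth now 1)
Event 3 (EXEC): [IRQ1] PC=0: DEC 3 -> ACC=-8
Event 4 (EXEC): [IRQ1] PC=1: INC 1 -> ACC=-7
Event 5 (INT 0): INT 0 arrives: push (IRQ1, PC=2), enter IRQ0 at PC=0 (depth now 2)
Event 6 (EXEC): [IRQ0] PC=0: DEC 2 -> ACC=-9
Event 7 (EXEC): [IRQ0] PC=1: DEC 2 -> ACC=-11
Event 8 (EXEC): [IRQ0] PC=2: IRET -> resume IRQ1 at PC=2 (depth now 1)
Event 9 (EXEC): [IRQ1] PC=2: INC 4 -> ACC=-7
Event 10 (EXEC): [IRQ1] PC=3: IRET -> resume MAIN at PC=1 (depth now 0)
Event 11 (EXEC): [MAIN] PC=1: NOP
Event 12 (EXEC): [MAIN] PC=2: INC 3 -> ACC=-4
Event 13 (EXEC): [MAIN] PC=3: INC 2 -> ACC=-2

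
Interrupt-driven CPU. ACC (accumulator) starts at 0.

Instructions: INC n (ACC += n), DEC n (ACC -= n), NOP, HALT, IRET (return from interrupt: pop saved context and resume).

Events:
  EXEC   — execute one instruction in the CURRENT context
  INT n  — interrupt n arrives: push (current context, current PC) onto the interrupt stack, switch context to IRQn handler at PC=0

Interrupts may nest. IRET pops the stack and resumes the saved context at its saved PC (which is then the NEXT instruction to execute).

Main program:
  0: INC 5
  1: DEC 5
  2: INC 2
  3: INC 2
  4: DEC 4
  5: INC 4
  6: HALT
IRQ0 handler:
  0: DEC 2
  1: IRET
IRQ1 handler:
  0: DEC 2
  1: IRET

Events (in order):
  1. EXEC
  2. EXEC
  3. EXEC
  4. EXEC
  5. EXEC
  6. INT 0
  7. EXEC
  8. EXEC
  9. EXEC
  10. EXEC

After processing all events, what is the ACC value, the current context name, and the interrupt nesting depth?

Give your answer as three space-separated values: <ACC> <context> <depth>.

Event 1 (EXEC): [MAIN] PC=0: INC 5 -> ACC=5
Event 2 (EXEC): [MAIN] PC=1: DEC 5 -> ACC=0
Event 3 (EXEC): [MAIN] PC=2: INC 2 -> ACC=2
Event 4 (EXEC): [MAIN] PC=3: INC 2 -> ACC=4
Event 5 (EXEC): [MAIN] PC=4: DEC 4 -> ACC=0
Event 6 (INT 0): INT 0 arrives: push (MAIN, PC=5), enter IRQ0 at PC=0 (depth now 1)
Event 7 (EXEC): [IRQ0] PC=0: DEC 2 -> ACC=-2
Event 8 (EXEC): [IRQ0] PC=1: IRET -> resume MAIN at PC=5 (depth now 0)
Event 9 (EXEC): [MAIN] PC=5: INC 4 -> ACC=2
Event 10 (EXEC): [MAIN] PC=6: HALT

Answer: 2 MAIN 0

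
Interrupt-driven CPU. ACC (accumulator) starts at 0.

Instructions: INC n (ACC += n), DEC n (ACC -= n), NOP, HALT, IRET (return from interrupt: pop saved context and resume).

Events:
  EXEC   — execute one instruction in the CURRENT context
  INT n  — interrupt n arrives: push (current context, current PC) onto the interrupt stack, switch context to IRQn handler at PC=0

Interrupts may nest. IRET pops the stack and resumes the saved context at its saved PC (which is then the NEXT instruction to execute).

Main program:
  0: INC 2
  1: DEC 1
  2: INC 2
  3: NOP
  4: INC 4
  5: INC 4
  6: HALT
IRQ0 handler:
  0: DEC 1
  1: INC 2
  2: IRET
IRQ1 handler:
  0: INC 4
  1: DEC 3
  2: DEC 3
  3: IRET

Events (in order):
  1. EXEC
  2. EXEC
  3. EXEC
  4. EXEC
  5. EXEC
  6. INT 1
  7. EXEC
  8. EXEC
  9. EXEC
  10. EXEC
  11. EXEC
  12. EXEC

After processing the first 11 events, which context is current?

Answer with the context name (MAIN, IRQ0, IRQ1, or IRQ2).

Event 1 (EXEC): [MAIN] PC=0: INC 2 -> ACC=2
Event 2 (EXEC): [MAIN] PC=1: DEC 1 -> ACC=1
Event 3 (EXEC): [MAIN] PC=2: INC 2 -> ACC=3
Event 4 (EXEC): [MAIN] PC=3: NOP
Event 5 (EXEC): [MAIN] PC=4: INC 4 -> ACC=7
Event 6 (INT 1): INT 1 arrives: push (MAIN, PC=5), enter IRQ1 at PC=0 (depth now 1)
Event 7 (EXEC): [IRQ1] PC=0: INC 4 -> ACC=11
Event 8 (EXEC): [IRQ1] PC=1: DEC 3 -> ACC=8
Event 9 (EXEC): [IRQ1] PC=2: DEC 3 -> ACC=5
Event 10 (EXEC): [IRQ1] PC=3: IRET -> resume MAIN at PC=5 (depth now 0)
Event 11 (EXEC): [MAIN] PC=5: INC 4 -> ACC=9

Answer: MAIN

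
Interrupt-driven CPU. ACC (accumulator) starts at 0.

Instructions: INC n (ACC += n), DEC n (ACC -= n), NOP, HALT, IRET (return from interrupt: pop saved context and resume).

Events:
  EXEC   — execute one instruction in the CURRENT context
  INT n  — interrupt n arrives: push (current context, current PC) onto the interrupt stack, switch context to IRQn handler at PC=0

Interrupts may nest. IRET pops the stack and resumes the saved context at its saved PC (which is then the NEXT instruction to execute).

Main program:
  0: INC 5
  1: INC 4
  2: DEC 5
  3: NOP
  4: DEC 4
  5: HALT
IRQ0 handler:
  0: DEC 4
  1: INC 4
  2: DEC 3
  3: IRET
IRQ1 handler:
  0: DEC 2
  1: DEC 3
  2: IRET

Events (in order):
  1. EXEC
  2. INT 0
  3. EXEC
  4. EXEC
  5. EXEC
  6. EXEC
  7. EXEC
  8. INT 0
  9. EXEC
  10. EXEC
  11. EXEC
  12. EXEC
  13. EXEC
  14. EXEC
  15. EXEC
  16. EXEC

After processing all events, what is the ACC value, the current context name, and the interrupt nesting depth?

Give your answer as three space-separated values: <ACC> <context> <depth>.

Answer: -6 MAIN 0

Derivation:
Event 1 (EXEC): [MAIN] PC=0: INC 5 -> ACC=5
Event 2 (INT 0): INT 0 arrives: push (MAIN, PC=1), enter IRQ0 at PC=0 (depth now 1)
Event 3 (EXEC): [IRQ0] PC=0: DEC 4 -> ACC=1
Event 4 (EXEC): [IRQ0] PC=1: INC 4 -> ACC=5
Event 5 (EXEC): [IRQ0] PC=2: DEC 3 -> ACC=2
Event 6 (EXEC): [IRQ0] PC=3: IRET -> resume MAIN at PC=1 (depth now 0)
Event 7 (EXEC): [MAIN] PC=1: INC 4 -> ACC=6
Event 8 (INT 0): INT 0 arrives: push (MAIN, PC=2), enter IRQ0 at PC=0 (depth now 1)
Event 9 (EXEC): [IRQ0] PC=0: DEC 4 -> ACC=2
Event 10 (EXEC): [IRQ0] PC=1: INC 4 -> ACC=6
Event 11 (EXEC): [IRQ0] PC=2: DEC 3 -> ACC=3
Event 12 (EXEC): [IRQ0] PC=3: IRET -> resume MAIN at PC=2 (depth now 0)
Event 13 (EXEC): [MAIN] PC=2: DEC 5 -> ACC=-2
Event 14 (EXEC): [MAIN] PC=3: NOP
Event 15 (EXEC): [MAIN] PC=4: DEC 4 -> ACC=-6
Event 16 (EXEC): [MAIN] PC=5: HALT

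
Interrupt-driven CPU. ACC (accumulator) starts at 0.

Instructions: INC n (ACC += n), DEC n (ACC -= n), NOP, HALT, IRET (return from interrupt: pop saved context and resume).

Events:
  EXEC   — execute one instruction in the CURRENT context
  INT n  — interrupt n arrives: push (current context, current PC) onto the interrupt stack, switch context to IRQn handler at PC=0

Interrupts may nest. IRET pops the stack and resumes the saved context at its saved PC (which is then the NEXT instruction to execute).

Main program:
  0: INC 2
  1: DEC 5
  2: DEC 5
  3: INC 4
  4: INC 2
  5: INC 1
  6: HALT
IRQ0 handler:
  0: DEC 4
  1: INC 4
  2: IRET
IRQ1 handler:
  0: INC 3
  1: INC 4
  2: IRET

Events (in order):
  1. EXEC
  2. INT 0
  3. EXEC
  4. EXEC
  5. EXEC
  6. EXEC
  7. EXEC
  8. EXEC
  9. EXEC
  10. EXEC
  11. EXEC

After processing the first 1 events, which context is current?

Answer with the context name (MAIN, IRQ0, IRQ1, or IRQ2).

Event 1 (EXEC): [MAIN] PC=0: INC 2 -> ACC=2

Answer: MAIN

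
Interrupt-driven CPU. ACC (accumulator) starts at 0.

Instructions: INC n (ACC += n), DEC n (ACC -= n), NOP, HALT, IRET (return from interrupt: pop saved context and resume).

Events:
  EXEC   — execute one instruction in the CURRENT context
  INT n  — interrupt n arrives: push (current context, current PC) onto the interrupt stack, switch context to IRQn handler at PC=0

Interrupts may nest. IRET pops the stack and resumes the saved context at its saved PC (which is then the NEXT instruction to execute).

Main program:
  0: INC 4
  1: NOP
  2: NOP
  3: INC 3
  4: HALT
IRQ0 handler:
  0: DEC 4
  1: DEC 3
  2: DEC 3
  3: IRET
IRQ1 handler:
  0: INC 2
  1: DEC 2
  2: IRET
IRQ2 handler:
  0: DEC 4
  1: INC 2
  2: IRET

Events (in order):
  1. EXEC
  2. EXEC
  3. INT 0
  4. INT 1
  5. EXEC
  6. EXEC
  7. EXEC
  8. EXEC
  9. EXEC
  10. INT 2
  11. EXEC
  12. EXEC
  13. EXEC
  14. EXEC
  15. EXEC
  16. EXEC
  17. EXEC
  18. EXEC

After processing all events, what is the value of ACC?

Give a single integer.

Event 1 (EXEC): [MAIN] PC=0: INC 4 -> ACC=4
Event 2 (EXEC): [MAIN] PC=1: NOP
Event 3 (INT 0): INT 0 arrives: push (MAIN, PC=2), enter IRQ0 at PC=0 (depth now 1)
Event 4 (INT 1): INT 1 arrives: push (IRQ0, PC=0), enter IRQ1 at PC=0 (depth now 2)
Event 5 (EXEC): [IRQ1] PC=0: INC 2 -> ACC=6
Event 6 (EXEC): [IRQ1] PC=1: DEC 2 -> ACC=4
Event 7 (EXEC): [IRQ1] PC=2: IRET -> resume IRQ0 at PC=0 (depth now 1)
Event 8 (EXEC): [IRQ0] PC=0: DEC 4 -> ACC=0
Event 9 (EXEC): [IRQ0] PC=1: DEC 3 -> ACC=-3
Event 10 (INT 2): INT 2 arrives: push (IRQ0, PC=2), enter IRQ2 at PC=0 (depth now 2)
Event 11 (EXEC): [IRQ2] PC=0: DEC 4 -> ACC=-7
Event 12 (EXEC): [IRQ2] PC=1: INC 2 -> ACC=-5
Event 13 (EXEC): [IRQ2] PC=2: IRET -> resume IRQ0 at PC=2 (depth now 1)
Event 14 (EXEC): [IRQ0] PC=2: DEC 3 -> ACC=-8
Event 15 (EXEC): [IRQ0] PC=3: IRET -> resume MAIN at PC=2 (depth now 0)
Event 16 (EXEC): [MAIN] PC=2: NOP
Event 17 (EXEC): [MAIN] PC=3: INC 3 -> ACC=-5
Event 18 (EXEC): [MAIN] PC=4: HALT

Answer: -5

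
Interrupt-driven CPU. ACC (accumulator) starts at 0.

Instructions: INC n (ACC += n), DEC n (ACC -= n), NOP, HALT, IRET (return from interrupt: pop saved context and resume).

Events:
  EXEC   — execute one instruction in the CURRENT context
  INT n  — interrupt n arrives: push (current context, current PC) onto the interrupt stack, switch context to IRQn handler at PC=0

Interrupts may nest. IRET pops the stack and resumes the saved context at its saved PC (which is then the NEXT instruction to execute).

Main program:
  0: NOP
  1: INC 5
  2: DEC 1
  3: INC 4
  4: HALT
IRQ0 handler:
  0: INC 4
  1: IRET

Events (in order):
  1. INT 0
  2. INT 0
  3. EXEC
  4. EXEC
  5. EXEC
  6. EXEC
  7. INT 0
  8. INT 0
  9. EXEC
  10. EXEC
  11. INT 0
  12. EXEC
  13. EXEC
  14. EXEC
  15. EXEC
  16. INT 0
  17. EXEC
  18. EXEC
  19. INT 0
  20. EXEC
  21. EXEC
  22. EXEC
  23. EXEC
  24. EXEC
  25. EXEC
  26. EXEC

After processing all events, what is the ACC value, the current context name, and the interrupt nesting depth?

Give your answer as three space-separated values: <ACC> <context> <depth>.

Answer: 36 MAIN 0

Derivation:
Event 1 (INT 0): INT 0 arrives: push (MAIN, PC=0), enter IRQ0 at PC=0 (depth now 1)
Event 2 (INT 0): INT 0 arrives: push (IRQ0, PC=0), enter IRQ0 at PC=0 (depth now 2)
Event 3 (EXEC): [IRQ0] PC=0: INC 4 -> ACC=4
Event 4 (EXEC): [IRQ0] PC=1: IRET -> resume IRQ0 at PC=0 (depth now 1)
Event 5 (EXEC): [IRQ0] PC=0: INC 4 -> ACC=8
Event 6 (EXEC): [IRQ0] PC=1: IRET -> resume MAIN at PC=0 (depth now 0)
Event 7 (INT 0): INT 0 arrives: push (MAIN, PC=0), enter IRQ0 at PC=0 (depth now 1)
Event 8 (INT 0): INT 0 arrives: push (IRQ0, PC=0), enter IRQ0 at PC=0 (depth now 2)
Event 9 (EXEC): [IRQ0] PC=0: INC 4 -> ACC=12
Event 10 (EXEC): [IRQ0] PC=1: IRET -> resume IRQ0 at PC=0 (depth now 1)
Event 11 (INT 0): INT 0 arrives: push (IRQ0, PC=0), enter IRQ0 at PC=0 (depth now 2)
Event 12 (EXEC): [IRQ0] PC=0: INC 4 -> ACC=16
Event 13 (EXEC): [IRQ0] PC=1: IRET -> resume IRQ0 at PC=0 (depth now 1)
Event 14 (EXEC): [IRQ0] PC=0: INC 4 -> ACC=20
Event 15 (EXEC): [IRQ0] PC=1: IRET -> resume MAIN at PC=0 (depth now 0)
Event 16 (INT 0): INT 0 arrives: push (MAIN, PC=0), enter IRQ0 at PC=0 (depth now 1)
Event 17 (EXEC): [IRQ0] PC=0: INC 4 -> ACC=24
Event 18 (EXEC): [IRQ0] PC=1: IRET -> resume MAIN at PC=0 (depth now 0)
Event 19 (INT 0): INT 0 arrives: push (MAIN, PC=0), enter IRQ0 at PC=0 (depth now 1)
Event 20 (EXEC): [IRQ0] PC=0: INC 4 -> ACC=28
Event 21 (EXEC): [IRQ0] PC=1: IRET -> resume MAIN at PC=0 (depth now 0)
Event 22 (EXEC): [MAIN] PC=0: NOP
Event 23 (EXEC): [MAIN] PC=1: INC 5 -> ACC=33
Event 24 (EXEC): [MAIN] PC=2: DEC 1 -> ACC=32
Event 25 (EXEC): [MAIN] PC=3: INC 4 -> ACC=36
Event 26 (EXEC): [MAIN] PC=4: HALT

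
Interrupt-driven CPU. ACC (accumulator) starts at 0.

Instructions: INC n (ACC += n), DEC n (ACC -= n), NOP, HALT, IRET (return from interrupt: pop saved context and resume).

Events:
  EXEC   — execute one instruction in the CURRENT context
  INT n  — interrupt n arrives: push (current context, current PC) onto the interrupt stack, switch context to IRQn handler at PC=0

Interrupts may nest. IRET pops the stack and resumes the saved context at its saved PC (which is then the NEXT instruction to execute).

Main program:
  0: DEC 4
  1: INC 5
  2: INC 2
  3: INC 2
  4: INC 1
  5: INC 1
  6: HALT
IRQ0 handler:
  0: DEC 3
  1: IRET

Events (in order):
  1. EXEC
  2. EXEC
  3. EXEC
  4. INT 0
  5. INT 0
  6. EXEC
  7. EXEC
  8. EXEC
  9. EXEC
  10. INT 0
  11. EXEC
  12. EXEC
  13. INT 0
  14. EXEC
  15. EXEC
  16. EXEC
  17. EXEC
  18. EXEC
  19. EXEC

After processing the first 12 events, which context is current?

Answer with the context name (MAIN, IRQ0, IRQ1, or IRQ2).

Event 1 (EXEC): [MAIN] PC=0: DEC 4 -> ACC=-4
Event 2 (EXEC): [MAIN] PC=1: INC 5 -> ACC=1
Event 3 (EXEC): [MAIN] PC=2: INC 2 -> ACC=3
Event 4 (INT 0): INT 0 arrives: push (MAIN, PC=3), enter IRQ0 at PC=0 (depth now 1)
Event 5 (INT 0): INT 0 arrives: push (IRQ0, PC=0), enter IRQ0 at PC=0 (depth now 2)
Event 6 (EXEC): [IRQ0] PC=0: DEC 3 -> ACC=0
Event 7 (EXEC): [IRQ0] PC=1: IRET -> resume IRQ0 at PC=0 (depth now 1)
Event 8 (EXEC): [IRQ0] PC=0: DEC 3 -> ACC=-3
Event 9 (EXEC): [IRQ0] PC=1: IRET -> resume MAIN at PC=3 (depth now 0)
Event 10 (INT 0): INT 0 arrives: push (MAIN, PC=3), enter IRQ0 at PC=0 (depth now 1)
Event 11 (EXEC): [IRQ0] PC=0: DEC 3 -> ACC=-6
Event 12 (EXEC): [IRQ0] PC=1: IRET -> resume MAIN at PC=3 (depth now 0)

Answer: MAIN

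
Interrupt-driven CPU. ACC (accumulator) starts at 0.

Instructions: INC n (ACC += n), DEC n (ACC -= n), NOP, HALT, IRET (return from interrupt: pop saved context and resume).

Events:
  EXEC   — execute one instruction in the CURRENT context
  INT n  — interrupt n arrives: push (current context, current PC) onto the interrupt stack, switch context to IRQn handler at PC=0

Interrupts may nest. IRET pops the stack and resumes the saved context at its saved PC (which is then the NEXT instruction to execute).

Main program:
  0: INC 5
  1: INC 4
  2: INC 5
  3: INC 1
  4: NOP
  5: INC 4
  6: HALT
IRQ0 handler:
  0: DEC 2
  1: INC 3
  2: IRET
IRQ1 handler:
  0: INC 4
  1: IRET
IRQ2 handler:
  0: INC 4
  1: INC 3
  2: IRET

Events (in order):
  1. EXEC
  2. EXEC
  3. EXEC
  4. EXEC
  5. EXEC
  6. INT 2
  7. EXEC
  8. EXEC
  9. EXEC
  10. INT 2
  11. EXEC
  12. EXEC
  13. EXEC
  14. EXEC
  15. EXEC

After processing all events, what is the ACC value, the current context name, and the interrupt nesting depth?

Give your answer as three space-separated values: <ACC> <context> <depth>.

Event 1 (EXEC): [MAIN] PC=0: INC 5 -> ACC=5
Event 2 (EXEC): [MAIN] PC=1: INC 4 -> ACC=9
Event 3 (EXEC): [MAIN] PC=2: INC 5 -> ACC=14
Event 4 (EXEC): [MAIN] PC=3: INC 1 -> ACC=15
Event 5 (EXEC): [MAIN] PC=4: NOP
Event 6 (INT 2): INT 2 arrives: push (MAIN, PC=5), enter IRQ2 at PC=0 (depth now 1)
Event 7 (EXEC): [IRQ2] PC=0: INC 4 -> ACC=19
Event 8 (EXEC): [IRQ2] PC=1: INC 3 -> ACC=22
Event 9 (EXEC): [IRQ2] PC=2: IRET -> resume MAIN at PC=5 (depth now 0)
Event 10 (INT 2): INT 2 arrives: push (MAIN, PC=5), enter IRQ2 at PC=0 (depth now 1)
Event 11 (EXEC): [IRQ2] PC=0: INC 4 -> ACC=26
Event 12 (EXEC): [IRQ2] PC=1: INC 3 -> ACC=29
Event 13 (EXEC): [IRQ2] PC=2: IRET -> resume MAIN at PC=5 (depth now 0)
Event 14 (EXEC): [MAIN] PC=5: INC 4 -> ACC=33
Event 15 (EXEC): [MAIN] PC=6: HALT

Answer: 33 MAIN 0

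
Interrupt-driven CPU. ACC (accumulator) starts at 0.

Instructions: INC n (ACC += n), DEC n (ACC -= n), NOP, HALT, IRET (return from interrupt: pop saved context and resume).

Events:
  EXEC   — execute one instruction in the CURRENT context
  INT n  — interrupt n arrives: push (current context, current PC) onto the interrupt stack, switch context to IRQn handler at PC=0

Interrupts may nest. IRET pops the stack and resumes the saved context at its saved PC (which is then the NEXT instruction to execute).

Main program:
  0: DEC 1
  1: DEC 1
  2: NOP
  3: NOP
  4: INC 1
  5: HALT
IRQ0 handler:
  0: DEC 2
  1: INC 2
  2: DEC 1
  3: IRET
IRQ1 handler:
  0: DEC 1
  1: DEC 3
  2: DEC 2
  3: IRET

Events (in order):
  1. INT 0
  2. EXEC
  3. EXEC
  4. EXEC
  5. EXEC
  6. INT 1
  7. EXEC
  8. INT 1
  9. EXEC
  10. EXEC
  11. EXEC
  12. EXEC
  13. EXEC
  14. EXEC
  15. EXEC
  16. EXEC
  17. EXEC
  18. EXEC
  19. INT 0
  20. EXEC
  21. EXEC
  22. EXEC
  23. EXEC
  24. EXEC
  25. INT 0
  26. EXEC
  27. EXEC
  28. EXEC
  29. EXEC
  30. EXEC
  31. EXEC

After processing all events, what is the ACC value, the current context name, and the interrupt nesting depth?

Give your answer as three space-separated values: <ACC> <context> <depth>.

Event 1 (INT 0): INT 0 arrives: push (MAIN, PC=0), enter IRQ0 at PC=0 (depth now 1)
Event 2 (EXEC): [IRQ0] PC=0: DEC 2 -> ACC=-2
Event 3 (EXEC): [IRQ0] PC=1: INC 2 -> ACC=0
Event 4 (EXEC): [IRQ0] PC=2: DEC 1 -> ACC=-1
Event 5 (EXEC): [IRQ0] PC=3: IRET -> resume MAIN at PC=0 (depth now 0)
Event 6 (INT 1): INT 1 arrives: push (MAIN, PC=0), enter IRQ1 at PC=0 (depth now 1)
Event 7 (EXEC): [IRQ1] PC=0: DEC 1 -> ACC=-2
Event 8 (INT 1): INT 1 arrives: push (IRQ1, PC=1), enter IRQ1 at PC=0 (depth now 2)
Event 9 (EXEC): [IRQ1] PC=0: DEC 1 -> ACC=-3
Event 10 (EXEC): [IRQ1] PC=1: DEC 3 -> ACC=-6
Event 11 (EXEC): [IRQ1] PC=2: DEC 2 -> ACC=-8
Event 12 (EXEC): [IRQ1] PC=3: IRET -> resume IRQ1 at PC=1 (depth now 1)
Event 13 (EXEC): [IRQ1] PC=1: DEC 3 -> ACC=-11
Event 14 (EXEC): [IRQ1] PC=2: DEC 2 -> ACC=-13
Event 15 (EXEC): [IRQ1] PC=3: IRET -> resume MAIN at PC=0 (depth now 0)
Event 16 (EXEC): [MAIN] PC=0: DEC 1 -> ACC=-14
Event 17 (EXEC): [MAIN] PC=1: DEC 1 -> ACC=-15
Event 18 (EXEC): [MAIN] PC=2: NOP
Event 19 (INT 0): INT 0 arrives: push (MAIN, PC=3), enter IRQ0 at PC=0 (depth now 1)
Event 20 (EXEC): [IRQ0] PC=0: DEC 2 -> ACC=-17
Event 21 (EXEC): [IRQ0] PC=1: INC 2 -> ACC=-15
Event 22 (EXEC): [IRQ0] PC=2: DEC 1 -> ACC=-16
Event 23 (EXEC): [IRQ0] PC=3: IRET -> resume MAIN at PC=3 (depth now 0)
Event 24 (EXEC): [MAIN] PC=3: NOP
Event 25 (INT 0): INT 0 arrives: push (MAIN, PC=4), enter IRQ0 at PC=0 (depth now 1)
Event 26 (EXEC): [IRQ0] PC=0: DEC 2 -> ACC=-18
Event 27 (EXEC): [IRQ0] PC=1: INC 2 -> ACC=-16
Event 28 (EXEC): [IRQ0] PC=2: DEC 1 -> ACC=-17
Event 29 (EXEC): [IRQ0] PC=3: IRET -> resume MAIN at PC=4 (depth now 0)
Event 30 (EXEC): [MAIN] PC=4: INC 1 -> ACC=-16
Event 31 (EXEC): [MAIN] PC=5: HALT

Answer: -16 MAIN 0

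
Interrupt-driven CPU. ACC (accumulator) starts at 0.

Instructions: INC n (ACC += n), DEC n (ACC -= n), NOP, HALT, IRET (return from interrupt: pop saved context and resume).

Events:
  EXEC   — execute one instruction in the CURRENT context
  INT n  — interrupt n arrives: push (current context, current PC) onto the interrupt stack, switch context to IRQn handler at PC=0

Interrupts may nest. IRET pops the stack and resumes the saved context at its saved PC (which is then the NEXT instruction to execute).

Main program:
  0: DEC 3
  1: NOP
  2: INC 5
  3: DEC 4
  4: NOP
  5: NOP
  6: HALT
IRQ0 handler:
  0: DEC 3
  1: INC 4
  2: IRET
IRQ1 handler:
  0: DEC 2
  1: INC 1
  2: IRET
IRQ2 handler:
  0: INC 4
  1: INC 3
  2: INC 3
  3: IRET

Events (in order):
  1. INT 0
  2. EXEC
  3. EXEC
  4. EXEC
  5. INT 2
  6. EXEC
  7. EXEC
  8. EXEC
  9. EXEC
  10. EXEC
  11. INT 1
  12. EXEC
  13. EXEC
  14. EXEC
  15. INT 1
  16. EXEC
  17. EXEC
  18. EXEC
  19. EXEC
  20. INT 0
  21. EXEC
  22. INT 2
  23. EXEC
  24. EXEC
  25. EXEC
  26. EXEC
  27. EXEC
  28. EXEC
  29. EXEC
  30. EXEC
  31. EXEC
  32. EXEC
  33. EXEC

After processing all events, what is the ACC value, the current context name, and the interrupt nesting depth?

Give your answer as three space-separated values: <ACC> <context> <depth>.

Event 1 (INT 0): INT 0 arrives: push (MAIN, PC=0), enter IRQ0 at PC=0 (depth now 1)
Event 2 (EXEC): [IRQ0] PC=0: DEC 3 -> ACC=-3
Event 3 (EXEC): [IRQ0] PC=1: INC 4 -> ACC=1
Event 4 (EXEC): [IRQ0] PC=2: IRET -> resume MAIN at PC=0 (depth now 0)
Event 5 (INT 2): INT 2 arrives: push (MAIN, PC=0), enter IRQ2 at PC=0 (depth now 1)
Event 6 (EXEC): [IRQ2] PC=0: INC 4 -> ACC=5
Event 7 (EXEC): [IRQ2] PC=1: INC 3 -> ACC=8
Event 8 (EXEC): [IRQ2] PC=2: INC 3 -> ACC=11
Event 9 (EXEC): [IRQ2] PC=3: IRET -> resume MAIN at PC=0 (depth now 0)
Event 10 (EXEC): [MAIN] PC=0: DEC 3 -> ACC=8
Event 11 (INT 1): INT 1 arrives: push (MAIN, PC=1), enter IRQ1 at PC=0 (depth now 1)
Event 12 (EXEC): [IRQ1] PC=0: DEC 2 -> ACC=6
Event 13 (EXEC): [IRQ1] PC=1: INC 1 -> ACC=7
Event 14 (EXEC): [IRQ1] PC=2: IRET -> resume MAIN at PC=1 (depth now 0)
Event 15 (INT 1): INT 1 arrives: push (MAIN, PC=1), enter IRQ1 at PC=0 (depth now 1)
Event 16 (EXEC): [IRQ1] PC=0: DEC 2 -> ACC=5
Event 17 (EXEC): [IRQ1] PC=1: INC 1 -> ACC=6
Event 18 (EXEC): [IRQ1] PC=2: IRET -> resume MAIN at PC=1 (depth now 0)
Event 19 (EXEC): [MAIN] PC=1: NOP
Event 20 (INT 0): INT 0 arrives: push (MAIN, PC=2), enter IRQ0 at PC=0 (depth now 1)
Event 21 (EXEC): [IRQ0] PC=0: DEC 3 -> ACC=3
Event 22 (INT 2): INT 2 arrives: push (IRQ0, PC=1), enter IRQ2 at PC=0 (depth now 2)
Event 23 (EXEC): [IRQ2] PC=0: INC 4 -> ACC=7
Event 24 (EXEC): [IRQ2] PC=1: INC 3 -> ACC=10
Event 25 (EXEC): [IRQ2] PC=2: INC 3 -> ACC=13
Event 26 (EXEC): [IRQ2] PC=3: IRET -> resume IRQ0 at PC=1 (depth now 1)
Event 27 (EXEC): [IRQ0] PC=1: INC 4 -> ACC=17
Event 28 (EXEC): [IRQ0] PC=2: IRET -> resume MAIN at PC=2 (depth now 0)
Event 29 (EXEC): [MAIN] PC=2: INC 5 -> ACC=22
Event 30 (EXEC): [MAIN] PC=3: DEC 4 -> ACC=18
Event 31 (EXEC): [MAIN] PC=4: NOP
Event 32 (EXEC): [MAIN] PC=5: NOP
Event 33 (EXEC): [MAIN] PC=6: HALT

Answer: 18 MAIN 0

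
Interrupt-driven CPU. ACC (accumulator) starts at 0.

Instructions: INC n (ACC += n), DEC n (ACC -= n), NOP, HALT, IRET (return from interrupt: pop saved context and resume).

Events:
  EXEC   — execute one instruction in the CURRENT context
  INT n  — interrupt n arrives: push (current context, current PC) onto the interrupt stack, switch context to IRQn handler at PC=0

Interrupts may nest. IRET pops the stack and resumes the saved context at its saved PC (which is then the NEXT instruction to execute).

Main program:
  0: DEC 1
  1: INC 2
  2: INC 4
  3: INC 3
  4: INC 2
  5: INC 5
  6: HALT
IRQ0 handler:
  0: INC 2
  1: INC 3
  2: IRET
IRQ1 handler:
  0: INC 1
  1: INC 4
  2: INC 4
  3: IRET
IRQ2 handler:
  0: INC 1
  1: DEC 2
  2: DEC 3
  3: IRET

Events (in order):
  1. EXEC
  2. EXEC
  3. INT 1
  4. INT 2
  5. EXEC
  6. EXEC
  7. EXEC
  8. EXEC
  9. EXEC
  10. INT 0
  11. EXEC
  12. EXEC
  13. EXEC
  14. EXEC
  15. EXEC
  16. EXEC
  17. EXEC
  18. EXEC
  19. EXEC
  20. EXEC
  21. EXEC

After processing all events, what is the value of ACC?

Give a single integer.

Event 1 (EXEC): [MAIN] PC=0: DEC 1 -> ACC=-1
Event 2 (EXEC): [MAIN] PC=1: INC 2 -> ACC=1
Event 3 (INT 1): INT 1 arrives: push (MAIN, PC=2), enter IRQ1 at PC=0 (depth now 1)
Event 4 (INT 2): INT 2 arrives: push (IRQ1, PC=0), enter IRQ2 at PC=0 (depth now 2)
Event 5 (EXEC): [IRQ2] PC=0: INC 1 -> ACC=2
Event 6 (EXEC): [IRQ2] PC=1: DEC 2 -> ACC=0
Event 7 (EXEC): [IRQ2] PC=2: DEC 3 -> ACC=-3
Event 8 (EXEC): [IRQ2] PC=3: IRET -> resume IRQ1 at PC=0 (depth now 1)
Event 9 (EXEC): [IRQ1] PC=0: INC 1 -> ACC=-2
Event 10 (INT 0): INT 0 arrives: push (IRQ1, PC=1), enter IRQ0 at PC=0 (depth now 2)
Event 11 (EXEC): [IRQ0] PC=0: INC 2 -> ACC=0
Event 12 (EXEC): [IRQ0] PC=1: INC 3 -> ACC=3
Event 13 (EXEC): [IRQ0] PC=2: IRET -> resume IRQ1 at PC=1 (depth now 1)
Event 14 (EXEC): [IRQ1] PC=1: INC 4 -> ACC=7
Event 15 (EXEC): [IRQ1] PC=2: INC 4 -> ACC=11
Event 16 (EXEC): [IRQ1] PC=3: IRET -> resume MAIN at PC=2 (depth now 0)
Event 17 (EXEC): [MAIN] PC=2: INC 4 -> ACC=15
Event 18 (EXEC): [MAIN] PC=3: INC 3 -> ACC=18
Event 19 (EXEC): [MAIN] PC=4: INC 2 -> ACC=20
Event 20 (EXEC): [MAIN] PC=5: INC 5 -> ACC=25
Event 21 (EXEC): [MAIN] PC=6: HALT

Answer: 25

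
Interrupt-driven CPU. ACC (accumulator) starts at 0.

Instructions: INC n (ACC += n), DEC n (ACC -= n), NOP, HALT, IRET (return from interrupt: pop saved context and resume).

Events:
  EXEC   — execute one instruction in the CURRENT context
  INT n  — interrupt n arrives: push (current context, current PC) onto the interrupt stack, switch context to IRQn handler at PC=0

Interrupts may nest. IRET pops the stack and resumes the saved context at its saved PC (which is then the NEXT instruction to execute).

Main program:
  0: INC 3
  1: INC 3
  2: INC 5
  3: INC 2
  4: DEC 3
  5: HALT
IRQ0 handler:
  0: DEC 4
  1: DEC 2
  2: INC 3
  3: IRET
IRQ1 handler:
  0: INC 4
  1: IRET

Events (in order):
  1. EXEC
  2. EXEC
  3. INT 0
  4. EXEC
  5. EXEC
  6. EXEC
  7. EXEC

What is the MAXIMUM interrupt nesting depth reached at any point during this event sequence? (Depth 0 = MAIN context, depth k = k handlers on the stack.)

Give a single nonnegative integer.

Event 1 (EXEC): [MAIN] PC=0: INC 3 -> ACC=3 [depth=0]
Event 2 (EXEC): [MAIN] PC=1: INC 3 -> ACC=6 [depth=0]
Event 3 (INT 0): INT 0 arrives: push (MAIN, PC=2), enter IRQ0 at PC=0 (depth now 1) [depth=1]
Event 4 (EXEC): [IRQ0] PC=0: DEC 4 -> ACC=2 [depth=1]
Event 5 (EXEC): [IRQ0] PC=1: DEC 2 -> ACC=0 [depth=1]
Event 6 (EXEC): [IRQ0] PC=2: INC 3 -> ACC=3 [depth=1]
Event 7 (EXEC): [IRQ0] PC=3: IRET -> resume MAIN at PC=2 (depth now 0) [depth=0]
Max depth observed: 1

Answer: 1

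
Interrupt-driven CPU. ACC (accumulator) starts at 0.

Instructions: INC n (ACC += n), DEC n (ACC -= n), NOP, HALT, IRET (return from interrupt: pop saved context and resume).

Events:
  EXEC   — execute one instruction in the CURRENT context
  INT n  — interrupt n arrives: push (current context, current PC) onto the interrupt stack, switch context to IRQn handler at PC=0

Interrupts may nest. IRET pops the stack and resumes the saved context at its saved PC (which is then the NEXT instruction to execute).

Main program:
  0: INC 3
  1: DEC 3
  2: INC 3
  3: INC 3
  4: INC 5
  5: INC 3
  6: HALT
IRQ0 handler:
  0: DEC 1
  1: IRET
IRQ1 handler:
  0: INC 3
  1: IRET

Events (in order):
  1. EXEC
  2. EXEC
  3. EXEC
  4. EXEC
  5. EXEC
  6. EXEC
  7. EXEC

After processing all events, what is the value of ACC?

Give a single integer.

Event 1 (EXEC): [MAIN] PC=0: INC 3 -> ACC=3
Event 2 (EXEC): [MAIN] PC=1: DEC 3 -> ACC=0
Event 3 (EXEC): [MAIN] PC=2: INC 3 -> ACC=3
Event 4 (EXEC): [MAIN] PC=3: INC 3 -> ACC=6
Event 5 (EXEC): [MAIN] PC=4: INC 5 -> ACC=11
Event 6 (EXEC): [MAIN] PC=5: INC 3 -> ACC=14
Event 7 (EXEC): [MAIN] PC=6: HALT

Answer: 14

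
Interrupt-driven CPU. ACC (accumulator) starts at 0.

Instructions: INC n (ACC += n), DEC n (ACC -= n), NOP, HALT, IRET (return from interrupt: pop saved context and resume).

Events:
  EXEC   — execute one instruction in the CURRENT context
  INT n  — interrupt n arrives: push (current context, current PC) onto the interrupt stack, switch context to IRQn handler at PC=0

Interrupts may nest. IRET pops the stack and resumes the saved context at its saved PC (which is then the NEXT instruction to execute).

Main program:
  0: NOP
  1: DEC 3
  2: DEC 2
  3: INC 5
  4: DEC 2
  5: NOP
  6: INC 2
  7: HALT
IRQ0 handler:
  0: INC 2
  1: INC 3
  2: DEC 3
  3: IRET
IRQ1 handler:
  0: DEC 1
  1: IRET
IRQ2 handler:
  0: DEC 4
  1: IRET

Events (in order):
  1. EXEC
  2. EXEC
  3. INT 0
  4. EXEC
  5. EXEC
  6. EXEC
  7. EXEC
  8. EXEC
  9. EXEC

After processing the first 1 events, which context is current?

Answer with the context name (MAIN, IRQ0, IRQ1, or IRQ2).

Event 1 (EXEC): [MAIN] PC=0: NOP

Answer: MAIN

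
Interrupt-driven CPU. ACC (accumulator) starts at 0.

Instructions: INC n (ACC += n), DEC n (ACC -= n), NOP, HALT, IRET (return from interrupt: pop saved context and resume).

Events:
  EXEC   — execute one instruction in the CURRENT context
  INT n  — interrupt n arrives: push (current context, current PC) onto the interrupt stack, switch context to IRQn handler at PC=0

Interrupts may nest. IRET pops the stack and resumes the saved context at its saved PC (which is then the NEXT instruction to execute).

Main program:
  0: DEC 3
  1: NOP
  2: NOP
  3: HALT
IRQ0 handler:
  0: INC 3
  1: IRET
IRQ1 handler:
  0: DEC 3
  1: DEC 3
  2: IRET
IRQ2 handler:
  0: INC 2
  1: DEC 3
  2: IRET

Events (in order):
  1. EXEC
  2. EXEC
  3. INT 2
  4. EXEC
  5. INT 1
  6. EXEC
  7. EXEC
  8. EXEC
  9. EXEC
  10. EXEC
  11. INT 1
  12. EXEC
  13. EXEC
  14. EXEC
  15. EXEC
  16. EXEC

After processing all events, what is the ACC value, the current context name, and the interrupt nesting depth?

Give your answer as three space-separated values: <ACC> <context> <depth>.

Answer: -16 MAIN 0

Derivation:
Event 1 (EXEC): [MAIN] PC=0: DEC 3 -> ACC=-3
Event 2 (EXEC): [MAIN] PC=1: NOP
Event 3 (INT 2): INT 2 arrives: push (MAIN, PC=2), enter IRQ2 at PC=0 (depth now 1)
Event 4 (EXEC): [IRQ2] PC=0: INC 2 -> ACC=-1
Event 5 (INT 1): INT 1 arrives: push (IRQ2, PC=1), enter IRQ1 at PC=0 (depth now 2)
Event 6 (EXEC): [IRQ1] PC=0: DEC 3 -> ACC=-4
Event 7 (EXEC): [IRQ1] PC=1: DEC 3 -> ACC=-7
Event 8 (EXEC): [IRQ1] PC=2: IRET -> resume IRQ2 at PC=1 (depth now 1)
Event 9 (EXEC): [IRQ2] PC=1: DEC 3 -> ACC=-10
Event 10 (EXEC): [IRQ2] PC=2: IRET -> resume MAIN at PC=2 (depth now 0)
Event 11 (INT 1): INT 1 arrives: push (MAIN, PC=2), enter IRQ1 at PC=0 (depth now 1)
Event 12 (EXEC): [IRQ1] PC=0: DEC 3 -> ACC=-13
Event 13 (EXEC): [IRQ1] PC=1: DEC 3 -> ACC=-16
Event 14 (EXEC): [IRQ1] PC=2: IRET -> resume MAIN at PC=2 (depth now 0)
Event 15 (EXEC): [MAIN] PC=2: NOP
Event 16 (EXEC): [MAIN] PC=3: HALT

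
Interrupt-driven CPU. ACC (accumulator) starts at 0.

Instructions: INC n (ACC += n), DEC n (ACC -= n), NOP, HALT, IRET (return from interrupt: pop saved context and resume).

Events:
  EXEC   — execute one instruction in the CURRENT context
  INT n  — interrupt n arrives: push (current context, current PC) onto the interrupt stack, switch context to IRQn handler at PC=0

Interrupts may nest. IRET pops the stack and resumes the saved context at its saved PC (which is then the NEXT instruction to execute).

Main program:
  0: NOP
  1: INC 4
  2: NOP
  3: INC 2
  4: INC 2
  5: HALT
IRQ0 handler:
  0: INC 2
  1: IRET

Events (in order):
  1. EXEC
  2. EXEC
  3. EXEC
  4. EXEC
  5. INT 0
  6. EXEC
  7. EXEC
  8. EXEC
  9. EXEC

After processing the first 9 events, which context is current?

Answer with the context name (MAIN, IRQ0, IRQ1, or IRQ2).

Event 1 (EXEC): [MAIN] PC=0: NOP
Event 2 (EXEC): [MAIN] PC=1: INC 4 -> ACC=4
Event 3 (EXEC): [MAIN] PC=2: NOP
Event 4 (EXEC): [MAIN] PC=3: INC 2 -> ACC=6
Event 5 (INT 0): INT 0 arrives: push (MAIN, PC=4), enter IRQ0 at PC=0 (depth now 1)
Event 6 (EXEC): [IRQ0] PC=0: INC 2 -> ACC=8
Event 7 (EXEC): [IRQ0] PC=1: IRET -> resume MAIN at PC=4 (depth now 0)
Event 8 (EXEC): [MAIN] PC=4: INC 2 -> ACC=10
Event 9 (EXEC): [MAIN] PC=5: HALT

Answer: MAIN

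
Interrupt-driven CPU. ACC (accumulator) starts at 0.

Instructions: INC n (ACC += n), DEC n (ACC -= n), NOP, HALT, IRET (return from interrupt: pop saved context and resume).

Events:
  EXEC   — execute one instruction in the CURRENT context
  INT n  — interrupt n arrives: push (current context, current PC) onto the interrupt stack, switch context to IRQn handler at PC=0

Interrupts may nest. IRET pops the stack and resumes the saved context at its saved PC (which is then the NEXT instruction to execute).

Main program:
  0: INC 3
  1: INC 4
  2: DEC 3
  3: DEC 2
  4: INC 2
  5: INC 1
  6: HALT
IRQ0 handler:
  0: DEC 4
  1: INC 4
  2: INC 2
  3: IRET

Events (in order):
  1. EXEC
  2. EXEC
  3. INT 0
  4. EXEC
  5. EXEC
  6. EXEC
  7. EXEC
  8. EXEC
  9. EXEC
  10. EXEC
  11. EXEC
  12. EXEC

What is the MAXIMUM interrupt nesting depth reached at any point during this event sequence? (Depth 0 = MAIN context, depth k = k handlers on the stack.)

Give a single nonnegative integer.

Event 1 (EXEC): [MAIN] PC=0: INC 3 -> ACC=3 [depth=0]
Event 2 (EXEC): [MAIN] PC=1: INC 4 -> ACC=7 [depth=0]
Event 3 (INT 0): INT 0 arrives: push (MAIN, PC=2), enter IRQ0 at PC=0 (depth now 1) [depth=1]
Event 4 (EXEC): [IRQ0] PC=0: DEC 4 -> ACC=3 [depth=1]
Event 5 (EXEC): [IRQ0] PC=1: INC 4 -> ACC=7 [depth=1]
Event 6 (EXEC): [IRQ0] PC=2: INC 2 -> ACC=9 [depth=1]
Event 7 (EXEC): [IRQ0] PC=3: IRET -> resume MAIN at PC=2 (depth now 0) [depth=0]
Event 8 (EXEC): [MAIN] PC=2: DEC 3 -> ACC=6 [depth=0]
Event 9 (EXEC): [MAIN] PC=3: DEC 2 -> ACC=4 [depth=0]
Event 10 (EXEC): [MAIN] PC=4: INC 2 -> ACC=6 [depth=0]
Event 11 (EXEC): [MAIN] PC=5: INC 1 -> ACC=7 [depth=0]
Event 12 (EXEC): [MAIN] PC=6: HALT [depth=0]
Max depth observed: 1

Answer: 1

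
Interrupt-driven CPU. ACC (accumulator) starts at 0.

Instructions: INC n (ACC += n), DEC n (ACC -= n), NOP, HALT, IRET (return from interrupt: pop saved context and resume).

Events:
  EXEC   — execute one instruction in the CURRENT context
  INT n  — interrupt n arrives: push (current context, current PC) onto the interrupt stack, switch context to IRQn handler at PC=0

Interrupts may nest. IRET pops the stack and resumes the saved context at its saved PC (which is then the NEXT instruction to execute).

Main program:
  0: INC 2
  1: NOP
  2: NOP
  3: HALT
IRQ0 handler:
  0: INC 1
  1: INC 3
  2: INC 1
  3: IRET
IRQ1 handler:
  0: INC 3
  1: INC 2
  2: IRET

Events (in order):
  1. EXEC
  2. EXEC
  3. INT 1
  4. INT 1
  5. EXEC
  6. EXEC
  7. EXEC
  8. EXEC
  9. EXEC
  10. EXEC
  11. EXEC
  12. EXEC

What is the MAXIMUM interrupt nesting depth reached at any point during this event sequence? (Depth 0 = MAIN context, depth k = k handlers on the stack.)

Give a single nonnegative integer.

Event 1 (EXEC): [MAIN] PC=0: INC 2 -> ACC=2 [depth=0]
Event 2 (EXEC): [MAIN] PC=1: NOP [depth=0]
Event 3 (INT 1): INT 1 arrives: push (MAIN, PC=2), enter IRQ1 at PC=0 (depth now 1) [depth=1]
Event 4 (INT 1): INT 1 arrives: push (IRQ1, PC=0), enter IRQ1 at PC=0 (depth now 2) [depth=2]
Event 5 (EXEC): [IRQ1] PC=0: INC 3 -> ACC=5 [depth=2]
Event 6 (EXEC): [IRQ1] PC=1: INC 2 -> ACC=7 [depth=2]
Event 7 (EXEC): [IRQ1] PC=2: IRET -> resume IRQ1 at PC=0 (depth now 1) [depth=1]
Event 8 (EXEC): [IRQ1] PC=0: INC 3 -> ACC=10 [depth=1]
Event 9 (EXEC): [IRQ1] PC=1: INC 2 -> ACC=12 [depth=1]
Event 10 (EXEC): [IRQ1] PC=2: IRET -> resume MAIN at PC=2 (depth now 0) [depth=0]
Event 11 (EXEC): [MAIN] PC=2: NOP [depth=0]
Event 12 (EXEC): [MAIN] PC=3: HALT [depth=0]
Max depth observed: 2

Answer: 2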